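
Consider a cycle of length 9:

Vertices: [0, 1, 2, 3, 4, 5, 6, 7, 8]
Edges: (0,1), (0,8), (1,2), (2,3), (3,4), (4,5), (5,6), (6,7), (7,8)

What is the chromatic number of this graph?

This is an odd cycle (C_9). Odd cycles are not bipartite (any 2-coloring forces two adjacent vertices to match), and 3 colors suffice.
Chromatic number = 3.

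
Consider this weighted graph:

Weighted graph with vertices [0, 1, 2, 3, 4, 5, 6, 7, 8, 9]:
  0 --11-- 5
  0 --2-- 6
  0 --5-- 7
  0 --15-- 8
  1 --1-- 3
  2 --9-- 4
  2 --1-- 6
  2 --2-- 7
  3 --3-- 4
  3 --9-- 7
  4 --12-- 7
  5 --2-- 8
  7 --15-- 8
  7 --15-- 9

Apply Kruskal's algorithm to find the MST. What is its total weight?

Applying Kruskal's algorithm (sort edges by weight, add if no cycle):
  Add (1,3) w=1
  Add (2,6) w=1
  Add (0,6) w=2
  Add (2,7) w=2
  Add (5,8) w=2
  Add (3,4) w=3
  Skip (0,7) w=5 (creates cycle)
  Add (2,4) w=9
  Skip (3,7) w=9 (creates cycle)
  Add (0,5) w=11
  Skip (4,7) w=12 (creates cycle)
  Skip (0,8) w=15 (creates cycle)
  Add (7,9) w=15
  Skip (7,8) w=15 (creates cycle)
MST weight = 46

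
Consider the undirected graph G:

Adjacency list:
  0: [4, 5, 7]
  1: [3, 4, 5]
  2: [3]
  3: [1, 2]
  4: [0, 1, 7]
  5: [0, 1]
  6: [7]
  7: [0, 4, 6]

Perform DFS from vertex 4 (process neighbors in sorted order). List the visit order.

DFS from vertex 4 (neighbors processed in ascending order):
Visit order: 4, 0, 5, 1, 3, 2, 7, 6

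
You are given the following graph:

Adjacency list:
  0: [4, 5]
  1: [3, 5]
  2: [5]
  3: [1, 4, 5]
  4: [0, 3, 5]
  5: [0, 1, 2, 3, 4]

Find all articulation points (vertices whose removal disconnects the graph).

An articulation point is a vertex whose removal disconnects the graph.
Articulation points: [5]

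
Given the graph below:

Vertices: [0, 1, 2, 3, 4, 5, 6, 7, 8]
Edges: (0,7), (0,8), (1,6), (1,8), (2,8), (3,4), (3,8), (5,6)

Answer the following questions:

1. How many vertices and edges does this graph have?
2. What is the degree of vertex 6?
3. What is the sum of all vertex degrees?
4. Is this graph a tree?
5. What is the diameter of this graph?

Count: 9 vertices, 8 edges.
Vertex 6 has neighbors [1, 5], degree = 2.
Handshaking lemma: 2 * 8 = 16.
A graph is a tree iff it is connected and has exactly n-1 edges. This graph is connected (all 9 vertices in one component) and has 9-1 = 8 edges. It is a tree.
Diameter (longest shortest path) = 5.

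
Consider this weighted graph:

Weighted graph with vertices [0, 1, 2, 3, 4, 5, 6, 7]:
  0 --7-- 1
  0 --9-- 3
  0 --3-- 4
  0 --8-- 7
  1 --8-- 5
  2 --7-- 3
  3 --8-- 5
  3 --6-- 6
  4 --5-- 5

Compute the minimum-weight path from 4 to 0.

Using Dijkstra's algorithm from vertex 4:
Shortest path: 4 -> 0
Total weight: 3 = 3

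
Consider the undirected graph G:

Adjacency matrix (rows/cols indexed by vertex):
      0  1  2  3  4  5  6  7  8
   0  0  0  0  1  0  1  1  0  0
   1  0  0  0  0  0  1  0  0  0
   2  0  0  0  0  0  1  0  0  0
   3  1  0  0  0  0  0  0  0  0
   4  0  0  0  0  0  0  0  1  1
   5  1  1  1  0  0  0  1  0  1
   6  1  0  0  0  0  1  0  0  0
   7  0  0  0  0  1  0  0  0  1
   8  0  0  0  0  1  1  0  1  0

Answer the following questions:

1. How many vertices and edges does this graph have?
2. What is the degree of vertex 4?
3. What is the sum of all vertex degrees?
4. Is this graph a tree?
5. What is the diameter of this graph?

Count: 9 vertices, 10 edges.
Vertex 4 has neighbors [7, 8], degree = 2.
Handshaking lemma: 2 * 10 = 20.
A tree on 9 vertices has 8 edges. This graph has 10 edges (2 extra). Not a tree.
Diameter (longest shortest path) = 4.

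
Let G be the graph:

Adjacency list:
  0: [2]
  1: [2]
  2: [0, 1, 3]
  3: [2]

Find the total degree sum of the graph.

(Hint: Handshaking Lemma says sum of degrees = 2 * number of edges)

Count edges: 3 edges.
By Handshaking Lemma: sum of degrees = 2 * 3 = 6.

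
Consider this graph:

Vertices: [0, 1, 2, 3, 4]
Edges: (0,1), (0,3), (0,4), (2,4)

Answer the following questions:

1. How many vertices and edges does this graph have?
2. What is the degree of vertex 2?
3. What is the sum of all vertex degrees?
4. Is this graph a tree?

Count: 5 vertices, 4 edges.
Vertex 2 has neighbors [4], degree = 1.
Handshaking lemma: 2 * 4 = 8.
A graph is a tree iff it is connected and has exactly n-1 edges. This graph is connected (all 5 vertices in one component) and has 5-1 = 4 edges. It is a tree.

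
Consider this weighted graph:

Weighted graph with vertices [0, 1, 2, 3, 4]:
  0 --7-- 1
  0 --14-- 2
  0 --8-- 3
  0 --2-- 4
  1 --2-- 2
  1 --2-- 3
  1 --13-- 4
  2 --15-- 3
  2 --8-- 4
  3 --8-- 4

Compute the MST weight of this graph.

Applying Kruskal's algorithm (sort edges by weight, add if no cycle):
  Add (0,4) w=2
  Add (1,2) w=2
  Add (1,3) w=2
  Add (0,1) w=7
  Skip (0,3) w=8 (creates cycle)
  Skip (2,4) w=8 (creates cycle)
  Skip (3,4) w=8 (creates cycle)
  Skip (1,4) w=13 (creates cycle)
  Skip (0,2) w=14 (creates cycle)
  Skip (2,3) w=15 (creates cycle)
MST weight = 13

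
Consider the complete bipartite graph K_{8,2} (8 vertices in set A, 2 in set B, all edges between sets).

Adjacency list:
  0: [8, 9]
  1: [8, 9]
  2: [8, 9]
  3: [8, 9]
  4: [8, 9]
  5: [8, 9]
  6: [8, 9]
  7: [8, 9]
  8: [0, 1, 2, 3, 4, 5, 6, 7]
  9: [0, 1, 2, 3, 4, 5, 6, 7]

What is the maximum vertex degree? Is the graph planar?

Set-A vertices have degree 2; set-B vertices have degree 8. Maximum degree = max(8,2) = 8.
min(8,2) <= 2, so K_{8,2} avoids a K_{3,3} subdivision and is planar.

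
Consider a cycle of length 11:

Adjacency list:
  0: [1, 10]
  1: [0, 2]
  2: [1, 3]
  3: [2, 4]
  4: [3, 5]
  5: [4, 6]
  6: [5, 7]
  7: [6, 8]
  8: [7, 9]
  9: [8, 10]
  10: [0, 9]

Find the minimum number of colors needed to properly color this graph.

This is an odd cycle (C_11). Odd cycles are not bipartite (any 2-coloring forces two adjacent vertices to match), and 3 colors suffice.
Chromatic number = 3.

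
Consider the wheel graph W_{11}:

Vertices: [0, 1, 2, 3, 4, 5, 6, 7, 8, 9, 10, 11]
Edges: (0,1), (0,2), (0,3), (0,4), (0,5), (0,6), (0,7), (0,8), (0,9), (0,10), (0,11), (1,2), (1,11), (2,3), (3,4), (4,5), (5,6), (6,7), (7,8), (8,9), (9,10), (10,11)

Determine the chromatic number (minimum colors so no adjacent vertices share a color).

W_{11} = C_{11} plus a hub adjacent to every cycle vertex.
The outer cycle needs 3 colors (odd cycle); the hub is adjacent to all of them so needs a fresh color.
Chromatic number = 3 + 1 = 4.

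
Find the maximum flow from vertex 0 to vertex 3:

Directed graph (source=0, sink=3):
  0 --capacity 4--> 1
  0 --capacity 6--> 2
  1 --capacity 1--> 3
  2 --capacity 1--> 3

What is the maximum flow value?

Computing max flow:
  Flow on (0->1): 1/4
  Flow on (0->2): 1/6
  Flow on (1->3): 1/1
  Flow on (2->3): 1/1
Maximum flow = 2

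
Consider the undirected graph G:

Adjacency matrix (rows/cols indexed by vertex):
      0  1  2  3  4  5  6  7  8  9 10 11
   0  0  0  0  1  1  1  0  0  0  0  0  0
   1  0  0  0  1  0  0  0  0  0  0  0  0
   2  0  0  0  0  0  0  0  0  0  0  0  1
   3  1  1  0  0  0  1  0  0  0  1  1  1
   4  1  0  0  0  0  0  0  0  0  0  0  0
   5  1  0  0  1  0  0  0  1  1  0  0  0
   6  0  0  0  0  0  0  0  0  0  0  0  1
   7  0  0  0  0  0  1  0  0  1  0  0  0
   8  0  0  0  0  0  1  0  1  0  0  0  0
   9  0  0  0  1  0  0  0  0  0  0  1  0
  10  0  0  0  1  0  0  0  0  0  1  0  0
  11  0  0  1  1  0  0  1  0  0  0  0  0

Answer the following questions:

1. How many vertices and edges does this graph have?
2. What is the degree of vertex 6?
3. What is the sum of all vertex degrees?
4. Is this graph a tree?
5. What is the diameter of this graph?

Count: 12 vertices, 14 edges.
Vertex 6 has neighbors [11], degree = 1.
Handshaking lemma: 2 * 14 = 28.
A tree on 12 vertices has 11 edges. This graph has 14 edges (3 extra). Not a tree.
Diameter (longest shortest path) = 4.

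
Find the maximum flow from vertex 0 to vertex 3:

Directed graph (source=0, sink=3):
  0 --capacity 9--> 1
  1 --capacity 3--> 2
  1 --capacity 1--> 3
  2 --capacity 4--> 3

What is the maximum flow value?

Computing max flow:
  Flow on (0->1): 4/9
  Flow on (1->2): 3/3
  Flow on (1->3): 1/1
  Flow on (2->3): 3/4
Maximum flow = 4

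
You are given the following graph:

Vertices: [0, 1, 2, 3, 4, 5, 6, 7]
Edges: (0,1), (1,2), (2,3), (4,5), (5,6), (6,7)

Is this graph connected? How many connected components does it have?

Checking connectivity: the graph has 2 connected component(s).
Components: [[0, 1, 2, 3], [4, 5, 6, 7]]. The graph is NOT connected.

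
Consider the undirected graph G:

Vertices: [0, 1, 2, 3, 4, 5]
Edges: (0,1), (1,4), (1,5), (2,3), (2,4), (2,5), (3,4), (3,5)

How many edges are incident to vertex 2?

Vertex 2 has neighbors [3, 4, 5], so deg(2) = 3.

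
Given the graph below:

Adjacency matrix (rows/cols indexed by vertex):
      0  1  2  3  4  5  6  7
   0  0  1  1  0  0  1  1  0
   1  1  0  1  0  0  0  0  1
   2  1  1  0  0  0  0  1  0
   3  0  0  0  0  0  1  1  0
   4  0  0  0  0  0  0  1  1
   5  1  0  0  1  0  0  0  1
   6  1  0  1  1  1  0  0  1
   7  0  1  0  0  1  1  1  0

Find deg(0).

Vertex 0 has neighbors [1, 2, 5, 6], so deg(0) = 4.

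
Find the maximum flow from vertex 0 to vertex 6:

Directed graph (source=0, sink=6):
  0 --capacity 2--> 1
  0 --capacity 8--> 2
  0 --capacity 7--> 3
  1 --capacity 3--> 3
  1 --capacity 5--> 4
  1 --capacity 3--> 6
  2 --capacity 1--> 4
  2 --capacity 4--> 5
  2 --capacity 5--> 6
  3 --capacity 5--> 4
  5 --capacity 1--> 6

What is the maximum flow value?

Computing max flow:
  Flow on (0->1): 2/2
  Flow on (0->2): 6/8
  Flow on (1->6): 2/3
  Flow on (2->5): 1/4
  Flow on (2->6): 5/5
  Flow on (5->6): 1/1
Maximum flow = 8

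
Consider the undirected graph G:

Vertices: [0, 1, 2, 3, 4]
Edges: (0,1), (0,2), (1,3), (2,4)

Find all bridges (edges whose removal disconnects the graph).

A bridge is an edge whose removal increases the number of connected components.
Bridges found: (0,1), (0,2), (1,3), (2,4)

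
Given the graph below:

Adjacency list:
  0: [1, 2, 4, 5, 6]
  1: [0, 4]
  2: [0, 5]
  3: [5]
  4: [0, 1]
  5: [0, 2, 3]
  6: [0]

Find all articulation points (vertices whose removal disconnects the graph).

An articulation point is a vertex whose removal disconnects the graph.
Articulation points: [0, 5]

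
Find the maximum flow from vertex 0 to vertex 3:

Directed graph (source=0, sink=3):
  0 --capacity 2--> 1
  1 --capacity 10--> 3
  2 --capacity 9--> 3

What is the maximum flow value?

Computing max flow:
  Flow on (0->1): 2/2
  Flow on (1->3): 2/10
Maximum flow = 2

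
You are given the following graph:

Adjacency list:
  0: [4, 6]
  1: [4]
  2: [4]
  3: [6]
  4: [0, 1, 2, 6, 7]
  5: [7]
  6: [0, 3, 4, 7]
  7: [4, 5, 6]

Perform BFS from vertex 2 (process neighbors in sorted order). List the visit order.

BFS from vertex 2 (neighbors processed in ascending order):
Visit order: 2, 4, 0, 1, 6, 7, 3, 5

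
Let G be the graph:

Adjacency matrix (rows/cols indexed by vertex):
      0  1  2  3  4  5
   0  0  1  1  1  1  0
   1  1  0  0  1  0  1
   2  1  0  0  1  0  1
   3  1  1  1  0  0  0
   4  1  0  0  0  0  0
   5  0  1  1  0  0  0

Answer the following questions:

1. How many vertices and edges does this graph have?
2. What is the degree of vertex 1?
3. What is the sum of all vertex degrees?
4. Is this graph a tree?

Count: 6 vertices, 8 edges.
Vertex 1 has neighbors [0, 3, 5], degree = 3.
Handshaking lemma: 2 * 8 = 16.
A tree on 6 vertices has 5 edges. This graph has 8 edges (3 extra). Not a tree.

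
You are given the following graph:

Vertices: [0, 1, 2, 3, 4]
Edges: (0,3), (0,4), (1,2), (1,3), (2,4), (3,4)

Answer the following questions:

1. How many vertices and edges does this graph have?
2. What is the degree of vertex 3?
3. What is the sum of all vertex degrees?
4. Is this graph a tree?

Count: 5 vertices, 6 edges.
Vertex 3 has neighbors [0, 1, 4], degree = 3.
Handshaking lemma: 2 * 6 = 12.
A tree on 5 vertices has 4 edges. This graph has 6 edges (2 extra). Not a tree.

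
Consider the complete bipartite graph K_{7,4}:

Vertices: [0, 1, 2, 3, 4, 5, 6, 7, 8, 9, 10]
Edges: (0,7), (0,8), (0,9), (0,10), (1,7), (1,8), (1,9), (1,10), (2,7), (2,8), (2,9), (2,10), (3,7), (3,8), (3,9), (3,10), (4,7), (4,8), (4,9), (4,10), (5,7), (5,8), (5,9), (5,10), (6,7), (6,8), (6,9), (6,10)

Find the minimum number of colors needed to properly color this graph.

K_{7,4} is bipartite: vertices split into two independent sets of size 7 and 4.
Color one set 0, the other 1. No adjacent vertices share a color.
Chromatic number = 2.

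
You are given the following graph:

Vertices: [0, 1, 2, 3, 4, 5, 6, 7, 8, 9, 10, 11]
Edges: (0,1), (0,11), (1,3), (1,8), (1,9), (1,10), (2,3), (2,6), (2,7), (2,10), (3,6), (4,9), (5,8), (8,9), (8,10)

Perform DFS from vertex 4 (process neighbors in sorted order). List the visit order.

DFS from vertex 4 (neighbors processed in ascending order):
Visit order: 4, 9, 1, 0, 11, 3, 2, 6, 7, 10, 8, 5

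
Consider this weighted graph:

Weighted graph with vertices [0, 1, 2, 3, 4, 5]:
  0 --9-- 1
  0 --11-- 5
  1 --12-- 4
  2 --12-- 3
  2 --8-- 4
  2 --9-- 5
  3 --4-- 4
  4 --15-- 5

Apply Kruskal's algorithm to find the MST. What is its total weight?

Applying Kruskal's algorithm (sort edges by weight, add if no cycle):
  Add (3,4) w=4
  Add (2,4) w=8
  Add (0,1) w=9
  Add (2,5) w=9
  Add (0,5) w=11
  Skip (1,4) w=12 (creates cycle)
  Skip (2,3) w=12 (creates cycle)
  Skip (4,5) w=15 (creates cycle)
MST weight = 41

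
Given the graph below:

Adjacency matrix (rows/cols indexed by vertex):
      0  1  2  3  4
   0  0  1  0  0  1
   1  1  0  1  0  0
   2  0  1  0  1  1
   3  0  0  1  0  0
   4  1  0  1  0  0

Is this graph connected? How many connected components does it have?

Checking connectivity: the graph has 1 connected component(s).
All vertices are reachable from each other. The graph IS connected.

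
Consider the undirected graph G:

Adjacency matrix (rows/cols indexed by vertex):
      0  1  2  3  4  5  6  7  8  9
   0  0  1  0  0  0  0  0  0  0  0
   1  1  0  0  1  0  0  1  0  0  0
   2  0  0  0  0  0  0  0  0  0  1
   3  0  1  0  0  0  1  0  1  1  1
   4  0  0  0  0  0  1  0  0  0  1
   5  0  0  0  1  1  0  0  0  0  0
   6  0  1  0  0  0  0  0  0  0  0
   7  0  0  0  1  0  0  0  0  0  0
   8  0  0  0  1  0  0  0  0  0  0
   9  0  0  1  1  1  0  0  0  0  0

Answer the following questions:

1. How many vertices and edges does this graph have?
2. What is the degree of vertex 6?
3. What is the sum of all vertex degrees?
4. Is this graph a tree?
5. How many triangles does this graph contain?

Count: 10 vertices, 10 edges.
Vertex 6 has neighbors [1], degree = 1.
Handshaking lemma: 2 * 10 = 20.
A tree on 10 vertices has 9 edges. This graph has 10 edges (1 extra). Not a tree.
Number of triangles = 0.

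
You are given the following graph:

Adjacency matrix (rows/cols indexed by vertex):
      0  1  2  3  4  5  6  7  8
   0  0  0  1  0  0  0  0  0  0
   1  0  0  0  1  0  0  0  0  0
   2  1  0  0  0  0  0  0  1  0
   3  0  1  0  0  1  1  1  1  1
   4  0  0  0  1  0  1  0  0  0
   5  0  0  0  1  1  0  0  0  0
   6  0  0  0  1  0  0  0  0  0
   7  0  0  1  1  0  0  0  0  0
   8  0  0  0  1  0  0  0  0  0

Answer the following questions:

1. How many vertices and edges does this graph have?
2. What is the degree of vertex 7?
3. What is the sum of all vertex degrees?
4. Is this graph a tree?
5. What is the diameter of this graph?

Count: 9 vertices, 9 edges.
Vertex 7 has neighbors [2, 3], degree = 2.
Handshaking lemma: 2 * 9 = 18.
A tree on 9 vertices has 8 edges. This graph has 9 edges (1 extra). Not a tree.
Diameter (longest shortest path) = 4.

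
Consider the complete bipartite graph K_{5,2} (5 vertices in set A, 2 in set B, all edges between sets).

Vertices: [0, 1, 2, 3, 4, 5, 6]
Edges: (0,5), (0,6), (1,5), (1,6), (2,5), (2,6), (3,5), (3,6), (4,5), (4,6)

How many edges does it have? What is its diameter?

K_{5,2} has 5 * 2 = 10 edges.
Any vertex reaches any opposite-side vertex in 1 step; same-side vertices reach in 2 steps via any opposite-side vertex.
Diameter = 2.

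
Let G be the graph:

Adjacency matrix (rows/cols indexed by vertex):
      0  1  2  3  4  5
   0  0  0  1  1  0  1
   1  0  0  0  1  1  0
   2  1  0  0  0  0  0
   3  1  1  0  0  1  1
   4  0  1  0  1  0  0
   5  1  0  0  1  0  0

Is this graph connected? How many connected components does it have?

Checking connectivity: the graph has 1 connected component(s).
All vertices are reachable from each other. The graph IS connected.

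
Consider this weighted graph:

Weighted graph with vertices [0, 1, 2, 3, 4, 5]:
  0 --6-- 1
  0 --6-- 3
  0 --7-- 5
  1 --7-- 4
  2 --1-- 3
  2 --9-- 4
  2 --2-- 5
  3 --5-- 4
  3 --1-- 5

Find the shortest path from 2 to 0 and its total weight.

Using Dijkstra's algorithm from vertex 2:
Shortest path: 2 -> 3 -> 0
Total weight: 1 + 6 = 7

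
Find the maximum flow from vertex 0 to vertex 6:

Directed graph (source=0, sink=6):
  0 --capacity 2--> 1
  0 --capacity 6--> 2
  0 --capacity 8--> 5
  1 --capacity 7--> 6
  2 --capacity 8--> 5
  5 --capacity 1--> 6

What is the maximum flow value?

Computing max flow:
  Flow on (0->1): 2/2
  Flow on (0->5): 1/8
  Flow on (1->6): 2/7
  Flow on (5->6): 1/1
Maximum flow = 3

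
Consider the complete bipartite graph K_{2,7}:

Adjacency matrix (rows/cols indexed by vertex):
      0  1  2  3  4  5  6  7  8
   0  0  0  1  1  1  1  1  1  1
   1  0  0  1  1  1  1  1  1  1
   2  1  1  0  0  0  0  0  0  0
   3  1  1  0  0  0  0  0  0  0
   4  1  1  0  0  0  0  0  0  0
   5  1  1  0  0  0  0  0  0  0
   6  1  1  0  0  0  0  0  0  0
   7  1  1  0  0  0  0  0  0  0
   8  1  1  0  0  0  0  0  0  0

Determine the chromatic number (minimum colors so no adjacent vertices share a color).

K_{2,7} is bipartite: vertices split into two independent sets of size 2 and 7.
Color one set 0, the other 1. No adjacent vertices share a color.
Chromatic number = 2.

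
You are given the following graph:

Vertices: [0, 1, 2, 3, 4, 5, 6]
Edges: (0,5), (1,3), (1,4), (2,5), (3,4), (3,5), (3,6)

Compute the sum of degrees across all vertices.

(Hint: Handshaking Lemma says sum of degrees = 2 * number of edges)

Count edges: 7 edges.
By Handshaking Lemma: sum of degrees = 2 * 7 = 14.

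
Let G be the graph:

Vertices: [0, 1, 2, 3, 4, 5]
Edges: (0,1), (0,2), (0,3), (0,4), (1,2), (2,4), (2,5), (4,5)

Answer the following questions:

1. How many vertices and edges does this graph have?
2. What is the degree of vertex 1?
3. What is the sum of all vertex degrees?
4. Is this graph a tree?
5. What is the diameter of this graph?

Count: 6 vertices, 8 edges.
Vertex 1 has neighbors [0, 2], degree = 2.
Handshaking lemma: 2 * 8 = 16.
A tree on 6 vertices has 5 edges. This graph has 8 edges (3 extra). Not a tree.
Diameter (longest shortest path) = 3.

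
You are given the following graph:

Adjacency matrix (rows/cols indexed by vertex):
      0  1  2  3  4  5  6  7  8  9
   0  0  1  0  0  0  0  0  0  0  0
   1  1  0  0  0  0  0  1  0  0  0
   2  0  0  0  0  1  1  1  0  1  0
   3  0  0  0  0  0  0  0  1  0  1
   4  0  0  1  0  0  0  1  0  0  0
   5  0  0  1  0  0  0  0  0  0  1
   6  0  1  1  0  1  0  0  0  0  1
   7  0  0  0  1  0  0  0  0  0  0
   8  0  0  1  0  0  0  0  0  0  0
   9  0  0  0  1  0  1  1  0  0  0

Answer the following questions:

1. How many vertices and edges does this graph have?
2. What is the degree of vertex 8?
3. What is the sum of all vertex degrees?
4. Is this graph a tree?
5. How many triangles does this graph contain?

Count: 10 vertices, 11 edges.
Vertex 8 has neighbors [2], degree = 1.
Handshaking lemma: 2 * 11 = 22.
A tree on 10 vertices has 9 edges. This graph has 11 edges (2 extra). Not a tree.
Number of triangles = 1.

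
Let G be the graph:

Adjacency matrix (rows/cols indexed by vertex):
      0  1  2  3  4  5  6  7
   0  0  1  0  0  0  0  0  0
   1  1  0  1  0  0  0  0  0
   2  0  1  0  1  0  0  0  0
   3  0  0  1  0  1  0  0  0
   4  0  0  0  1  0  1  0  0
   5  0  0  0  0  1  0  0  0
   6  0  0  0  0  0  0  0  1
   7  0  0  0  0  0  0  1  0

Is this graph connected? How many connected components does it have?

Checking connectivity: the graph has 2 connected component(s).
Components: [[0, 1, 2, 3, 4, 5], [6, 7]]. The graph is NOT connected.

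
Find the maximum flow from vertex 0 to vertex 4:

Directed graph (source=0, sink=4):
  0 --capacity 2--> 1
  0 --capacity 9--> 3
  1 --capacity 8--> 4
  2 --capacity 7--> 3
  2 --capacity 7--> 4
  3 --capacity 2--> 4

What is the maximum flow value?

Computing max flow:
  Flow on (0->1): 2/2
  Flow on (0->3): 2/9
  Flow on (1->4): 2/8
  Flow on (3->4): 2/2
Maximum flow = 4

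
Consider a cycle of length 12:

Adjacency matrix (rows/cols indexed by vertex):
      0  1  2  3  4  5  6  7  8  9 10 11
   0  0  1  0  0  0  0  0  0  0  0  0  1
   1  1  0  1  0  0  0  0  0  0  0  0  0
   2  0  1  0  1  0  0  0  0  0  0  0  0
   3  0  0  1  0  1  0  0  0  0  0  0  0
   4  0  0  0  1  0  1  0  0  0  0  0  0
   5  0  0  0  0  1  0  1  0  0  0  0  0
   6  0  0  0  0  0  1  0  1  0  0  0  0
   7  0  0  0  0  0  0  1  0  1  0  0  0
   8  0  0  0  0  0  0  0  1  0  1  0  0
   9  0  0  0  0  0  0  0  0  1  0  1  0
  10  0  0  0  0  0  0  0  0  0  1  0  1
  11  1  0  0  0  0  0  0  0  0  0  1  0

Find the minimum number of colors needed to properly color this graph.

This is an even cycle (C_12). Even cycles are bipartite.
Chromatic number = 2.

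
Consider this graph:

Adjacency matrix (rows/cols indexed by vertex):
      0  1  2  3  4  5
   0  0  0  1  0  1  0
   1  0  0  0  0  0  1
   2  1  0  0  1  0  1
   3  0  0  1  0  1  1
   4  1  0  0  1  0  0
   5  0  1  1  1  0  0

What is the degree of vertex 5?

Vertex 5 has neighbors [1, 2, 3], so deg(5) = 3.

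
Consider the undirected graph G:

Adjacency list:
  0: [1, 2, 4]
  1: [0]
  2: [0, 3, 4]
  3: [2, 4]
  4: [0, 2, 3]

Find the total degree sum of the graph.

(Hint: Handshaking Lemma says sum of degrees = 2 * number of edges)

Count edges: 6 edges.
By Handshaking Lemma: sum of degrees = 2 * 6 = 12.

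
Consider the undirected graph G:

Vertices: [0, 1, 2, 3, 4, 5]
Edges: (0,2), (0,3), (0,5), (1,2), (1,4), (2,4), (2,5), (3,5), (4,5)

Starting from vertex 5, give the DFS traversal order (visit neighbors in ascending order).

DFS from vertex 5 (neighbors processed in ascending order):
Visit order: 5, 0, 2, 1, 4, 3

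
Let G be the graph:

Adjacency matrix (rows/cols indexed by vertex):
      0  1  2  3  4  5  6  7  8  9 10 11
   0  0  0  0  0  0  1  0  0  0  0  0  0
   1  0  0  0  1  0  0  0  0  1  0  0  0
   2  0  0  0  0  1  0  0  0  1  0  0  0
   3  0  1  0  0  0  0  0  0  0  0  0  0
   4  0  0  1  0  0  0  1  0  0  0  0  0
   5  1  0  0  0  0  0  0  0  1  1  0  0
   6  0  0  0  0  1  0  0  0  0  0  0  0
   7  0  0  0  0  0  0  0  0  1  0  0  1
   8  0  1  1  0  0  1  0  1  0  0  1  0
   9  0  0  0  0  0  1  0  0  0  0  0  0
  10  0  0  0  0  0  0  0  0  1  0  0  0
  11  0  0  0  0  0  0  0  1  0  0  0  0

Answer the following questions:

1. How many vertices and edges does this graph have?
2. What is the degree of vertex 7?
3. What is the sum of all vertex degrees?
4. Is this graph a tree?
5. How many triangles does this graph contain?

Count: 12 vertices, 11 edges.
Vertex 7 has neighbors [8, 11], degree = 2.
Handshaking lemma: 2 * 11 = 22.
A graph is a tree iff it is connected and has exactly n-1 edges. This graph is connected (all 12 vertices in one component) and has 12-1 = 11 edges. It is a tree.
Number of triangles = 0.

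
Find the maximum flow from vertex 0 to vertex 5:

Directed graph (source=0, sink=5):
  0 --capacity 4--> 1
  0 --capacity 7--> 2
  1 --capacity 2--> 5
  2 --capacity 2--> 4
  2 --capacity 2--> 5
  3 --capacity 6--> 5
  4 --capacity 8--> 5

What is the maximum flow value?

Computing max flow:
  Flow on (0->1): 2/4
  Flow on (0->2): 4/7
  Flow on (1->5): 2/2
  Flow on (2->4): 2/2
  Flow on (2->5): 2/2
  Flow on (4->5): 2/8
Maximum flow = 6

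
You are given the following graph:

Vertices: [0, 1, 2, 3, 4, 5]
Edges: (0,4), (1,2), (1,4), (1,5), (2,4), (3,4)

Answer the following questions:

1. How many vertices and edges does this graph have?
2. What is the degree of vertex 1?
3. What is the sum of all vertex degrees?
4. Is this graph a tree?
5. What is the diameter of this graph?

Count: 6 vertices, 6 edges.
Vertex 1 has neighbors [2, 4, 5], degree = 3.
Handshaking lemma: 2 * 6 = 12.
A tree on 6 vertices has 5 edges. This graph has 6 edges (1 extra). Not a tree.
Diameter (longest shortest path) = 3.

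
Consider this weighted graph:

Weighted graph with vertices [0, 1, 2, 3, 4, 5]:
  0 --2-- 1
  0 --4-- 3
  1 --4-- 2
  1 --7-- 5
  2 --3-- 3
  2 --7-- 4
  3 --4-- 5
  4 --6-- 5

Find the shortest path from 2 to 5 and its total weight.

Using Dijkstra's algorithm from vertex 2:
Shortest path: 2 -> 3 -> 5
Total weight: 3 + 4 = 7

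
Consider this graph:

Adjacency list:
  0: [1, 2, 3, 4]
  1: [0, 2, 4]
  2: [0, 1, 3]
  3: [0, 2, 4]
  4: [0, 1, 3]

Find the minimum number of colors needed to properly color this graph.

The graph has a maximum clique of size 3 (lower bound on chromatic number).
A valid 3-coloring: {0: 0, 1: 1, 2: 2, 3: 1, 4: 2}.
Chromatic number = 3.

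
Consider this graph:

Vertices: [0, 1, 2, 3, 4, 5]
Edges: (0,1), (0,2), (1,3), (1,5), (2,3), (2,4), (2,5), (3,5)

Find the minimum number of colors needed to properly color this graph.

The graph has a maximum clique of size 3 (lower bound on chromatic number).
A valid 3-coloring: {0: 1, 1: 0, 2: 0, 3: 1, 4: 1, 5: 2}.
Chromatic number = 3.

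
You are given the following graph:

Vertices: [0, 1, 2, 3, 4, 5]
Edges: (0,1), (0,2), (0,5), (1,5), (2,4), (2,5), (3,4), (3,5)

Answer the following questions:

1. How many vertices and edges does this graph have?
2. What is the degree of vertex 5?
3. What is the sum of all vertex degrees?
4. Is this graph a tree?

Count: 6 vertices, 8 edges.
Vertex 5 has neighbors [0, 1, 2, 3], degree = 4.
Handshaking lemma: 2 * 8 = 16.
A tree on 6 vertices has 5 edges. This graph has 8 edges (3 extra). Not a tree.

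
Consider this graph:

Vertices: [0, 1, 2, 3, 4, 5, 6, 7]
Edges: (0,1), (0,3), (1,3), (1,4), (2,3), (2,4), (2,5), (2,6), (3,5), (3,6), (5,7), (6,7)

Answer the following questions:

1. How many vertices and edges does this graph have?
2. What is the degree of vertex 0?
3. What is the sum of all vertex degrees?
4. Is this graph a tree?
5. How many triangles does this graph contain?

Count: 8 vertices, 12 edges.
Vertex 0 has neighbors [1, 3], degree = 2.
Handshaking lemma: 2 * 12 = 24.
A tree on 8 vertices has 7 edges. This graph has 12 edges (5 extra). Not a tree.
Number of triangles = 3.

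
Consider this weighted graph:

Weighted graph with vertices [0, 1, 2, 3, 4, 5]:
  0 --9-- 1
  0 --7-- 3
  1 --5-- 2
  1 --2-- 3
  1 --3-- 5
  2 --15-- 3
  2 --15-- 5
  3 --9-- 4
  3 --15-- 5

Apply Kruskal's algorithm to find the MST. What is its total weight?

Applying Kruskal's algorithm (sort edges by weight, add if no cycle):
  Add (1,3) w=2
  Add (1,5) w=3
  Add (1,2) w=5
  Add (0,3) w=7
  Skip (0,1) w=9 (creates cycle)
  Add (3,4) w=9
  Skip (2,3) w=15 (creates cycle)
  Skip (2,5) w=15 (creates cycle)
  Skip (3,5) w=15 (creates cycle)
MST weight = 26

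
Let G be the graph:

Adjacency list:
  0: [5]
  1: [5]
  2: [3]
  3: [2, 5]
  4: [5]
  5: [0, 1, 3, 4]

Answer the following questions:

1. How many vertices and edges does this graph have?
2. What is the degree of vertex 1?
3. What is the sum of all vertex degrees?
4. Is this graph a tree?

Count: 6 vertices, 5 edges.
Vertex 1 has neighbors [5], degree = 1.
Handshaking lemma: 2 * 5 = 10.
A graph is a tree iff it is connected and has exactly n-1 edges. This graph is connected (all 6 vertices in one component) and has 6-1 = 5 edges. It is a tree.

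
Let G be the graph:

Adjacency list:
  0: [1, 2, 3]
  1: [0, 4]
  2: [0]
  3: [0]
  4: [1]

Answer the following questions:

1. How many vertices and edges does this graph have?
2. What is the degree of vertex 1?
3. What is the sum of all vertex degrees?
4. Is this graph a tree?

Count: 5 vertices, 4 edges.
Vertex 1 has neighbors [0, 4], degree = 2.
Handshaking lemma: 2 * 4 = 8.
A graph is a tree iff it is connected and has exactly n-1 edges. This graph is connected (all 5 vertices in one component) and has 5-1 = 4 edges. It is a tree.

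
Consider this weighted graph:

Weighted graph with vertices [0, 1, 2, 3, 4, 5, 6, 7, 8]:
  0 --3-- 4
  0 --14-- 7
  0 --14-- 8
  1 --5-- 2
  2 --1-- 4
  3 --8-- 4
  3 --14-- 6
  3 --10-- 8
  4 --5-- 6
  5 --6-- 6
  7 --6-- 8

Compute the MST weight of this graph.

Applying Kruskal's algorithm (sort edges by weight, add if no cycle):
  Add (2,4) w=1
  Add (0,4) w=3
  Add (1,2) w=5
  Add (4,6) w=5
  Add (5,6) w=6
  Add (7,8) w=6
  Add (3,4) w=8
  Add (3,8) w=10
  Skip (0,7) w=14 (creates cycle)
  Skip (0,8) w=14 (creates cycle)
  Skip (3,6) w=14 (creates cycle)
MST weight = 44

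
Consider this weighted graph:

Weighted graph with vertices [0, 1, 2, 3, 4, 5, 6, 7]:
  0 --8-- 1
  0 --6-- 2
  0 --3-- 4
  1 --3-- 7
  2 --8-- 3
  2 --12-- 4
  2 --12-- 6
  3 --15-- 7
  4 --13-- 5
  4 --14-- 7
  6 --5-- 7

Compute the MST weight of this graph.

Applying Kruskal's algorithm (sort edges by weight, add if no cycle):
  Add (0,4) w=3
  Add (1,7) w=3
  Add (6,7) w=5
  Add (0,2) w=6
  Add (0,1) w=8
  Add (2,3) w=8
  Skip (2,4) w=12 (creates cycle)
  Skip (2,6) w=12 (creates cycle)
  Add (4,5) w=13
  Skip (4,7) w=14 (creates cycle)
  Skip (3,7) w=15 (creates cycle)
MST weight = 46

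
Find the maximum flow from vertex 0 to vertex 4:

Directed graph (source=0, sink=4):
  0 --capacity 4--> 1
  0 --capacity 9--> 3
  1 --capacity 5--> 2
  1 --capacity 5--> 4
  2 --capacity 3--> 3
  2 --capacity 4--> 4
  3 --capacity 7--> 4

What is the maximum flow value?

Computing max flow:
  Flow on (0->1): 4/4
  Flow on (0->3): 7/9
  Flow on (1->4): 4/5
  Flow on (3->4): 7/7
Maximum flow = 11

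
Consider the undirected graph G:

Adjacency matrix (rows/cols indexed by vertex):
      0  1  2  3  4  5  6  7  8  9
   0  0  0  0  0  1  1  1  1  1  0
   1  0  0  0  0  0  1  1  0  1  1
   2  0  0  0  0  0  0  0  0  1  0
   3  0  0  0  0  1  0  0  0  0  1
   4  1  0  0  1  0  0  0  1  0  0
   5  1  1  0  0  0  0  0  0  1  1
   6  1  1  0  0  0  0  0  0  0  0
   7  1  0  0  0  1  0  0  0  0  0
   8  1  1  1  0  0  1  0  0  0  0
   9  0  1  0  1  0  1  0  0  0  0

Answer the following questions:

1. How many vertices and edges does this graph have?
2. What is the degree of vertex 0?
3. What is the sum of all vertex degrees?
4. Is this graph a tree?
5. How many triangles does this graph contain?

Count: 10 vertices, 15 edges.
Vertex 0 has neighbors [4, 5, 6, 7, 8], degree = 5.
Handshaking lemma: 2 * 15 = 30.
A tree on 10 vertices has 9 edges. This graph has 15 edges (6 extra). Not a tree.
Number of triangles = 4.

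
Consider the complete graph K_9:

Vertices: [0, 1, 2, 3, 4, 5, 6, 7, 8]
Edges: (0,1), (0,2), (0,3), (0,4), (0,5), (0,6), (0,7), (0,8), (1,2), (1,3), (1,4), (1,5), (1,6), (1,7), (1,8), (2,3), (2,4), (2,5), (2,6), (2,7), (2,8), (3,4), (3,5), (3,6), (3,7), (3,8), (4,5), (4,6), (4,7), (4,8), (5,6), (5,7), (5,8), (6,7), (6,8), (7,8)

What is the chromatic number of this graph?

In K_9, every vertex is adjacent to every other vertex.
Each vertex needs a unique color.
Chromatic number = 9.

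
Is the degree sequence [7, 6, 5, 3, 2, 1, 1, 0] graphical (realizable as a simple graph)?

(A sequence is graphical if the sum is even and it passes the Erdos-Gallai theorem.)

Sum of degrees = 25. Sum is odd, so the sequence is NOT graphical.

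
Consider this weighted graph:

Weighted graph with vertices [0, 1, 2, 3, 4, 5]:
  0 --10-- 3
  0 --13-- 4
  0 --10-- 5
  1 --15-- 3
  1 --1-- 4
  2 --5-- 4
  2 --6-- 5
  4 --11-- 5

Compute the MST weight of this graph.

Applying Kruskal's algorithm (sort edges by weight, add if no cycle):
  Add (1,4) w=1
  Add (2,4) w=5
  Add (2,5) w=6
  Add (0,3) w=10
  Add (0,5) w=10
  Skip (4,5) w=11 (creates cycle)
  Skip (0,4) w=13 (creates cycle)
  Skip (1,3) w=15 (creates cycle)
MST weight = 32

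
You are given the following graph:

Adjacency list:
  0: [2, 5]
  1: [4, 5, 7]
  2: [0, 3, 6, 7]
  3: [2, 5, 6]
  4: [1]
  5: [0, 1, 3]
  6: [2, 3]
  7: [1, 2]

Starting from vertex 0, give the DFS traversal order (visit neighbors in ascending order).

DFS from vertex 0 (neighbors processed in ascending order):
Visit order: 0, 2, 3, 5, 1, 4, 7, 6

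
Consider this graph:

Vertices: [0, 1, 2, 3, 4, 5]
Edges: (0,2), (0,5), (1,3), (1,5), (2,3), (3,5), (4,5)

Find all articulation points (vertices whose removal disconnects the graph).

An articulation point is a vertex whose removal disconnects the graph.
Articulation points: [5]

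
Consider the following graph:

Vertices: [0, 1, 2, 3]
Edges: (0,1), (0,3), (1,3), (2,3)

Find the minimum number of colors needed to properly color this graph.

The graph has a maximum clique of size 3 (lower bound on chromatic number).
A valid 3-coloring: {0: 1, 1: 2, 2: 1, 3: 0}.
Chromatic number = 3.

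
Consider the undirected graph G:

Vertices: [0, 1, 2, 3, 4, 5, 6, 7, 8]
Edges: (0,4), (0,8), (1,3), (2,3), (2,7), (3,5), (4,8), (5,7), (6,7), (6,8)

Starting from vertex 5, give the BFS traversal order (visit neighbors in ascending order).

BFS from vertex 5 (neighbors processed in ascending order):
Visit order: 5, 3, 7, 1, 2, 6, 8, 0, 4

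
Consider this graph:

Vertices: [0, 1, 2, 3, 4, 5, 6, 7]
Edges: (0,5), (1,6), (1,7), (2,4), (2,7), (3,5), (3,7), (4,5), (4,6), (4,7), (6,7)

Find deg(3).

Vertex 3 has neighbors [5, 7], so deg(3) = 2.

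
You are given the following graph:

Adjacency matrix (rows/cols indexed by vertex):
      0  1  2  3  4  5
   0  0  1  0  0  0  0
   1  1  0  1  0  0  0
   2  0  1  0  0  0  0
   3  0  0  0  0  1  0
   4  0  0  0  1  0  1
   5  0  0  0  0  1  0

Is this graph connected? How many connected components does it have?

Checking connectivity: the graph has 2 connected component(s).
Components: [[0, 1, 2], [3, 4, 5]]. The graph is NOT connected.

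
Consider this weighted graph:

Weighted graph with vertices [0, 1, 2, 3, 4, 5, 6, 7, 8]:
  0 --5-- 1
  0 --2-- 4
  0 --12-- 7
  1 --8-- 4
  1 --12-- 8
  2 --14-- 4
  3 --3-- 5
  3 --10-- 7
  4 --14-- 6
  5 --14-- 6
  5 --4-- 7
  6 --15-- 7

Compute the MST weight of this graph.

Applying Kruskal's algorithm (sort edges by weight, add if no cycle):
  Add (0,4) w=2
  Add (3,5) w=3
  Add (5,7) w=4
  Add (0,1) w=5
  Skip (1,4) w=8 (creates cycle)
  Skip (3,7) w=10 (creates cycle)
  Add (0,7) w=12
  Add (1,8) w=12
  Add (2,4) w=14
  Add (4,6) w=14
  Skip (5,6) w=14 (creates cycle)
  Skip (6,7) w=15 (creates cycle)
MST weight = 66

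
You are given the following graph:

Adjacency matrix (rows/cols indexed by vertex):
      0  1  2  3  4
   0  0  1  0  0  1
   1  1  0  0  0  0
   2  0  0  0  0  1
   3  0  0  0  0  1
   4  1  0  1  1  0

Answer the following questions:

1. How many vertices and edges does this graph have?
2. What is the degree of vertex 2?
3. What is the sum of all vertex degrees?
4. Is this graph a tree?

Count: 5 vertices, 4 edges.
Vertex 2 has neighbors [4], degree = 1.
Handshaking lemma: 2 * 4 = 8.
A graph is a tree iff it is connected and has exactly n-1 edges. This graph is connected (all 5 vertices in one component) and has 5-1 = 4 edges. It is a tree.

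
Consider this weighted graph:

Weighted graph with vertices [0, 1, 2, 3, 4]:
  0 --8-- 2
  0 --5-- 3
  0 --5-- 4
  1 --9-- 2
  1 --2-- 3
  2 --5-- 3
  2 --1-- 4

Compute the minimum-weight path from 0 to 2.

Using Dijkstra's algorithm from vertex 0:
Shortest path: 0 -> 4 -> 2
Total weight: 5 + 1 = 6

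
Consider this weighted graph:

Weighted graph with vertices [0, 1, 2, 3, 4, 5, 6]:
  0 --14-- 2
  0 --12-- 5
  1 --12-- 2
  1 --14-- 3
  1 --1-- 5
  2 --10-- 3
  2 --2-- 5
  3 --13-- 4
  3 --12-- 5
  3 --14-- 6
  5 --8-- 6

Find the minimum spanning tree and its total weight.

Applying Kruskal's algorithm (sort edges by weight, add if no cycle):
  Add (1,5) w=1
  Add (2,5) w=2
  Add (5,6) w=8
  Add (2,3) w=10
  Add (0,5) w=12
  Skip (1,2) w=12 (creates cycle)
  Skip (3,5) w=12 (creates cycle)
  Add (3,4) w=13
  Skip (0,2) w=14 (creates cycle)
  Skip (1,3) w=14 (creates cycle)
  Skip (3,6) w=14 (creates cycle)
MST weight = 46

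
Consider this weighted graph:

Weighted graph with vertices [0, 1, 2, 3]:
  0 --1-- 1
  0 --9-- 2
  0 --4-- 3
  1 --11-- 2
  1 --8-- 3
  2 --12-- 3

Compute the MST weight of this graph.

Applying Kruskal's algorithm (sort edges by weight, add if no cycle):
  Add (0,1) w=1
  Add (0,3) w=4
  Skip (1,3) w=8 (creates cycle)
  Add (0,2) w=9
  Skip (1,2) w=11 (creates cycle)
  Skip (2,3) w=12 (creates cycle)
MST weight = 14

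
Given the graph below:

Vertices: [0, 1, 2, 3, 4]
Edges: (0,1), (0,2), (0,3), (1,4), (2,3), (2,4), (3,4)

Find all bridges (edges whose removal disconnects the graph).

No bridges found. The graph is 2-edge-connected (no single edge removal disconnects it).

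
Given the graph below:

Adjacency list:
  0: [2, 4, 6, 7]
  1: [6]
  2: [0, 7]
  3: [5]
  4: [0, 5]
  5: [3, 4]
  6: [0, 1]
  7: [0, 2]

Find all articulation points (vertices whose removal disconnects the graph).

An articulation point is a vertex whose removal disconnects the graph.
Articulation points: [0, 4, 5, 6]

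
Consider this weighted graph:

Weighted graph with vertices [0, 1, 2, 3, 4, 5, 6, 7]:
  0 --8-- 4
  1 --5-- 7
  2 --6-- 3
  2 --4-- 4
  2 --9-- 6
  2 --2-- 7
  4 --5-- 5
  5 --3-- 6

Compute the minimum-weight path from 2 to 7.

Using Dijkstra's algorithm from vertex 2:
Shortest path: 2 -> 7
Total weight: 2 = 2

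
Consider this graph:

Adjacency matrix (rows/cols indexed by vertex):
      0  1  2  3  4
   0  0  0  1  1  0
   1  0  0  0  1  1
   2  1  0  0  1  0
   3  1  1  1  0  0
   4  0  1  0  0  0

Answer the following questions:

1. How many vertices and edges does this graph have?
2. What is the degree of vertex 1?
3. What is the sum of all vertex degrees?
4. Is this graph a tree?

Count: 5 vertices, 5 edges.
Vertex 1 has neighbors [3, 4], degree = 2.
Handshaking lemma: 2 * 5 = 10.
A tree on 5 vertices has 4 edges. This graph has 5 edges (1 extra). Not a tree.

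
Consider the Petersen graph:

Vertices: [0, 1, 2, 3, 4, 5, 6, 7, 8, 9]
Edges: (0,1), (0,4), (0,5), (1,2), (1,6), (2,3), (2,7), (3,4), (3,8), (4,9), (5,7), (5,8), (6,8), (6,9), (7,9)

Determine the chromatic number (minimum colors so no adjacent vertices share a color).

The Petersen graph contains odd cycles (e.g. the outer 5-cycle), so chi >= 3.
A proper 3-coloring exists (it is a well-known 3-chromatic graph).
Chromatic number = 3.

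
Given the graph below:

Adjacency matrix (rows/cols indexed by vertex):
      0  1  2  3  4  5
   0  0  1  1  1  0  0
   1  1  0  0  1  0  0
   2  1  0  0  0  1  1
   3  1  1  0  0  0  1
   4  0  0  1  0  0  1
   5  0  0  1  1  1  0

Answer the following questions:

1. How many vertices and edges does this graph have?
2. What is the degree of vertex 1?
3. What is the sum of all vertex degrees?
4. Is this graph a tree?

Count: 6 vertices, 8 edges.
Vertex 1 has neighbors [0, 3], degree = 2.
Handshaking lemma: 2 * 8 = 16.
A tree on 6 vertices has 5 edges. This graph has 8 edges (3 extra). Not a tree.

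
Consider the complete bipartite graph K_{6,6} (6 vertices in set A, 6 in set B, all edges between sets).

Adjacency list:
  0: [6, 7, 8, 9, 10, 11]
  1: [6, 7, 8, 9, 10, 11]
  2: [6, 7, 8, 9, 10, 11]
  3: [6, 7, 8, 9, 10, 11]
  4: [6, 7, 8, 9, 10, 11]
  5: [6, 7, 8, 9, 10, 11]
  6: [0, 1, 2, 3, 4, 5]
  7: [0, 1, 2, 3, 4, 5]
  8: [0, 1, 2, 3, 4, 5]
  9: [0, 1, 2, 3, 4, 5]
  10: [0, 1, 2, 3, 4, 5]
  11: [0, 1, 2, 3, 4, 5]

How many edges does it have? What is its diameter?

K_{6,6} has 6 * 6 = 36 edges.
Any vertex reaches any opposite-side vertex in 1 step; same-side vertices reach in 2 steps via any opposite-side vertex.
Diameter = 2.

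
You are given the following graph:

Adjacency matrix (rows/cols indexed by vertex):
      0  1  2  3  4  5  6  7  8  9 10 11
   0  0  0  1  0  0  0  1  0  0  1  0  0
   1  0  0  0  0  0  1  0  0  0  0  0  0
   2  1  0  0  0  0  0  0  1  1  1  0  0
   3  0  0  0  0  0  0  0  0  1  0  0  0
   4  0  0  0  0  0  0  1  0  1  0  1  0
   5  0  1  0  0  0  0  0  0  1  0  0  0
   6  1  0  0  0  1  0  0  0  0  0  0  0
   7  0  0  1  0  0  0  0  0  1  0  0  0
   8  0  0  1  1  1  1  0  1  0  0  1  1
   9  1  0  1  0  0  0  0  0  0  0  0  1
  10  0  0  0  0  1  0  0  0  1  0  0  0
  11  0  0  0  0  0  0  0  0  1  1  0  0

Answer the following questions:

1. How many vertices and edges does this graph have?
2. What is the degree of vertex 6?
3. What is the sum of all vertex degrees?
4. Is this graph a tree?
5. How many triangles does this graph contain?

Count: 12 vertices, 16 edges.
Vertex 6 has neighbors [0, 4], degree = 2.
Handshaking lemma: 2 * 16 = 32.
A tree on 12 vertices has 11 edges. This graph has 16 edges (5 extra). Not a tree.
Number of triangles = 3.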